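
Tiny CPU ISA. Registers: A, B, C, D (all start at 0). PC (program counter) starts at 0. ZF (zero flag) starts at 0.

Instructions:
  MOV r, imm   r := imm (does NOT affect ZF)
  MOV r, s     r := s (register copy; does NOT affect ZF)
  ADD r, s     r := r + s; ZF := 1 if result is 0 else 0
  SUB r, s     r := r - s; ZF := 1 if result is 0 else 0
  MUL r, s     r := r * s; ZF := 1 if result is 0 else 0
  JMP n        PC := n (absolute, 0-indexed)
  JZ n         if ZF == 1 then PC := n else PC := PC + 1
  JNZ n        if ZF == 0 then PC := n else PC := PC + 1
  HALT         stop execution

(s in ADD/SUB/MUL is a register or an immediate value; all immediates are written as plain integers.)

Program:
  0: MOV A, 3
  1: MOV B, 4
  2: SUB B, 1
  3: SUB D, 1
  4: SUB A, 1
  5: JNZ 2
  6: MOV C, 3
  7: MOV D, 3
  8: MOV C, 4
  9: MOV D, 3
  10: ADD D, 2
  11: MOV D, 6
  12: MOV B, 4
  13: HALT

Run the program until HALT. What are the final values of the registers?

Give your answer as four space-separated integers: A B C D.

Step 1: PC=0 exec 'MOV A, 3'. After: A=3 B=0 C=0 D=0 ZF=0 PC=1
Step 2: PC=1 exec 'MOV B, 4'. After: A=3 B=4 C=0 D=0 ZF=0 PC=2
Step 3: PC=2 exec 'SUB B, 1'. After: A=3 B=3 C=0 D=0 ZF=0 PC=3
Step 4: PC=3 exec 'SUB D, 1'. After: A=3 B=3 C=0 D=-1 ZF=0 PC=4
Step 5: PC=4 exec 'SUB A, 1'. After: A=2 B=3 C=0 D=-1 ZF=0 PC=5
Step 6: PC=5 exec 'JNZ 2'. After: A=2 B=3 C=0 D=-1 ZF=0 PC=2
Step 7: PC=2 exec 'SUB B, 1'. After: A=2 B=2 C=0 D=-1 ZF=0 PC=3
Step 8: PC=3 exec 'SUB D, 1'. After: A=2 B=2 C=0 D=-2 ZF=0 PC=4
Step 9: PC=4 exec 'SUB A, 1'. After: A=1 B=2 C=0 D=-2 ZF=0 PC=5
Step 10: PC=5 exec 'JNZ 2'. After: A=1 B=2 C=0 D=-2 ZF=0 PC=2
Step 11: PC=2 exec 'SUB B, 1'. After: A=1 B=1 C=0 D=-2 ZF=0 PC=3
Step 12: PC=3 exec 'SUB D, 1'. After: A=1 B=1 C=0 D=-3 ZF=0 PC=4
Step 13: PC=4 exec 'SUB A, 1'. After: A=0 B=1 C=0 D=-3 ZF=1 PC=5
Step 14: PC=5 exec 'JNZ 2'. After: A=0 B=1 C=0 D=-3 ZF=1 PC=6
Step 15: PC=6 exec 'MOV C, 3'. After: A=0 B=1 C=3 D=-3 ZF=1 PC=7
Step 16: PC=7 exec 'MOV D, 3'. After: A=0 B=1 C=3 D=3 ZF=1 PC=8
Step 17: PC=8 exec 'MOV C, 4'. After: A=0 B=1 C=4 D=3 ZF=1 PC=9
Step 18: PC=9 exec 'MOV D, 3'. After: A=0 B=1 C=4 D=3 ZF=1 PC=10
Step 19: PC=10 exec 'ADD D, 2'. After: A=0 B=1 C=4 D=5 ZF=0 PC=11
Step 20: PC=11 exec 'MOV D, 6'. After: A=0 B=1 C=4 D=6 ZF=0 PC=12
Step 21: PC=12 exec 'MOV B, 4'. After: A=0 B=4 C=4 D=6 ZF=0 PC=13
Step 22: PC=13 exec 'HALT'. After: A=0 B=4 C=4 D=6 ZF=0 PC=13 HALTED

Answer: 0 4 4 6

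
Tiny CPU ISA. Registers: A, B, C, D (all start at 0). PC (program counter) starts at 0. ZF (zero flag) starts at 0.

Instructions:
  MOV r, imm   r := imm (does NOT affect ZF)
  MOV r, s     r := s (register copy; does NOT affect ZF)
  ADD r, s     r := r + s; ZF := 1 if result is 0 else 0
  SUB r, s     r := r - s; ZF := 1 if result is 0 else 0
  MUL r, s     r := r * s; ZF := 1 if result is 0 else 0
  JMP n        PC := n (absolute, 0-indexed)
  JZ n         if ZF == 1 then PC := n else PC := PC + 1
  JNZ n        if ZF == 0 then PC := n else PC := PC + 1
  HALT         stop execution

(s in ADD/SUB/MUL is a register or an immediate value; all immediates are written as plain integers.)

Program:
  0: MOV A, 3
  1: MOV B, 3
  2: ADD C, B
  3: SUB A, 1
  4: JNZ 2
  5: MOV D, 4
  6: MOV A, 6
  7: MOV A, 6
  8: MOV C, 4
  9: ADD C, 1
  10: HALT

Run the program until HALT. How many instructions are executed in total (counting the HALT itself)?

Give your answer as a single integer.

Step 1: PC=0 exec 'MOV A, 3'. After: A=3 B=0 C=0 D=0 ZF=0 PC=1
Step 2: PC=1 exec 'MOV B, 3'. After: A=3 B=3 C=0 D=0 ZF=0 PC=2
Step 3: PC=2 exec 'ADD C, B'. After: A=3 B=3 C=3 D=0 ZF=0 PC=3
Step 4: PC=3 exec 'SUB A, 1'. After: A=2 B=3 C=3 D=0 ZF=0 PC=4
Step 5: PC=4 exec 'JNZ 2'. After: A=2 B=3 C=3 D=0 ZF=0 PC=2
Step 6: PC=2 exec 'ADD C, B'. After: A=2 B=3 C=6 D=0 ZF=0 PC=3
Step 7: PC=3 exec 'SUB A, 1'. After: A=1 B=3 C=6 D=0 ZF=0 PC=4
Step 8: PC=4 exec 'JNZ 2'. After: A=1 B=3 C=6 D=0 ZF=0 PC=2
Step 9: PC=2 exec 'ADD C, B'. After: A=1 B=3 C=9 D=0 ZF=0 PC=3
Step 10: PC=3 exec 'SUB A, 1'. After: A=0 B=3 C=9 D=0 ZF=1 PC=4
Step 11: PC=4 exec 'JNZ 2'. After: A=0 B=3 C=9 D=0 ZF=1 PC=5
Step 12: PC=5 exec 'MOV D, 4'. After: A=0 B=3 C=9 D=4 ZF=1 PC=6
Step 13: PC=6 exec 'MOV A, 6'. After: A=6 B=3 C=9 D=4 ZF=1 PC=7
Step 14: PC=7 exec 'MOV A, 6'. After: A=6 B=3 C=9 D=4 ZF=1 PC=8
Step 15: PC=8 exec 'MOV C, 4'. After: A=6 B=3 C=4 D=4 ZF=1 PC=9
Step 16: PC=9 exec 'ADD C, 1'. After: A=6 B=3 C=5 D=4 ZF=0 PC=10
Step 17: PC=10 exec 'HALT'. After: A=6 B=3 C=5 D=4 ZF=0 PC=10 HALTED
Total instructions executed: 17

Answer: 17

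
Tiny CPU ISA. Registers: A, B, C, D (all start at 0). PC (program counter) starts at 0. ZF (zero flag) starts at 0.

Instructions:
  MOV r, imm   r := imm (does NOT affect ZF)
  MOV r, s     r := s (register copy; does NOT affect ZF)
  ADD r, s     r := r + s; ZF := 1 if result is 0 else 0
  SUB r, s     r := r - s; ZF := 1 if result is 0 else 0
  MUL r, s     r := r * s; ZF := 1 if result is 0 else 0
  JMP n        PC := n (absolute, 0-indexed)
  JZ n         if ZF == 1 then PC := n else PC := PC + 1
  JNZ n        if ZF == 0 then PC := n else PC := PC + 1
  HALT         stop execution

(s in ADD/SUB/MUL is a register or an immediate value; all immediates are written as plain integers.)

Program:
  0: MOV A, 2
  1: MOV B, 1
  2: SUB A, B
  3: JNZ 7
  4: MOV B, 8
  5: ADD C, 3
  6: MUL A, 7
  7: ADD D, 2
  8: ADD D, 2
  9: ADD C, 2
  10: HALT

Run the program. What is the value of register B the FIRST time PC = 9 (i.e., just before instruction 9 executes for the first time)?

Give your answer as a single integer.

Step 1: PC=0 exec 'MOV A, 2'. After: A=2 B=0 C=0 D=0 ZF=0 PC=1
Step 2: PC=1 exec 'MOV B, 1'. After: A=2 B=1 C=0 D=0 ZF=0 PC=2
Step 3: PC=2 exec 'SUB A, B'. After: A=1 B=1 C=0 D=0 ZF=0 PC=3
Step 4: PC=3 exec 'JNZ 7'. After: A=1 B=1 C=0 D=0 ZF=0 PC=7
Step 5: PC=7 exec 'ADD D, 2'. After: A=1 B=1 C=0 D=2 ZF=0 PC=8
Step 6: PC=8 exec 'ADD D, 2'. After: A=1 B=1 C=0 D=4 ZF=0 PC=9
First time PC=9: B=1

1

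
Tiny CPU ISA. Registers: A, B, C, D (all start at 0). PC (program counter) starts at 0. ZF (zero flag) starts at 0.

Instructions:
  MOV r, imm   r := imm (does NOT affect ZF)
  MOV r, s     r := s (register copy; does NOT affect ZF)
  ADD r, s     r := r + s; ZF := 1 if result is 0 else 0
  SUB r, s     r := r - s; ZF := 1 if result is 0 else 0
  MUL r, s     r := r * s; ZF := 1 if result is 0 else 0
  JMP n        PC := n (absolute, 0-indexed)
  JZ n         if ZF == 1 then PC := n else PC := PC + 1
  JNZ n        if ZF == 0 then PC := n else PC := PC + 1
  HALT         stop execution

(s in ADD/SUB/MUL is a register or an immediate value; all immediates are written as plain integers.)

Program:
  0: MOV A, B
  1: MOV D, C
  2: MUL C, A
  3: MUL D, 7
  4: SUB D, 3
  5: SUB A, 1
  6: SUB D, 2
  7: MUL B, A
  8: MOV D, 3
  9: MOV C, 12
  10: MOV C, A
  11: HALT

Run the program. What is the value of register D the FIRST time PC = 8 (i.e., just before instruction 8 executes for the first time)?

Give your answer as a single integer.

Step 1: PC=0 exec 'MOV A, B'. After: A=0 B=0 C=0 D=0 ZF=0 PC=1
Step 2: PC=1 exec 'MOV D, C'. After: A=0 B=0 C=0 D=0 ZF=0 PC=2
Step 3: PC=2 exec 'MUL C, A'. After: A=0 B=0 C=0 D=0 ZF=1 PC=3
Step 4: PC=3 exec 'MUL D, 7'. After: A=0 B=0 C=0 D=0 ZF=1 PC=4
Step 5: PC=4 exec 'SUB D, 3'. After: A=0 B=0 C=0 D=-3 ZF=0 PC=5
Step 6: PC=5 exec 'SUB A, 1'. After: A=-1 B=0 C=0 D=-3 ZF=0 PC=6
Step 7: PC=6 exec 'SUB D, 2'. After: A=-1 B=0 C=0 D=-5 ZF=0 PC=7
Step 8: PC=7 exec 'MUL B, A'. After: A=-1 B=0 C=0 D=-5 ZF=1 PC=8
First time PC=8: D=-5

-5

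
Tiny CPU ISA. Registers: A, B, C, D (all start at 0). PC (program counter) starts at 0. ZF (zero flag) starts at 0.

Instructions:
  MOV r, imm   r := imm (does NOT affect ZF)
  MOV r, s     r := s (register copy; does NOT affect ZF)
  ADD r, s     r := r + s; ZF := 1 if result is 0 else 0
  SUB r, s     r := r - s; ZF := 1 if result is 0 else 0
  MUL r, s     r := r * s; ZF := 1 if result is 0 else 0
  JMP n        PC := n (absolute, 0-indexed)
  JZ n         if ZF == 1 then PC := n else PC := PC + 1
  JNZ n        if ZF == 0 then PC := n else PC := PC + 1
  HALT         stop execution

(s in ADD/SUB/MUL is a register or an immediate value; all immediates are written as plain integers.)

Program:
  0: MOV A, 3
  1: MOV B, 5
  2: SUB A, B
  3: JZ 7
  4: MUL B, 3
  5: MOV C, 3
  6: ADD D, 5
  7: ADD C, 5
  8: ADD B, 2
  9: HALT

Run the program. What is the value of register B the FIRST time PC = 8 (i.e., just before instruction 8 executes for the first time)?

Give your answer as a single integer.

Step 1: PC=0 exec 'MOV A, 3'. After: A=3 B=0 C=0 D=0 ZF=0 PC=1
Step 2: PC=1 exec 'MOV B, 5'. After: A=3 B=5 C=0 D=0 ZF=0 PC=2
Step 3: PC=2 exec 'SUB A, B'. After: A=-2 B=5 C=0 D=0 ZF=0 PC=3
Step 4: PC=3 exec 'JZ 7'. After: A=-2 B=5 C=0 D=0 ZF=0 PC=4
Step 5: PC=4 exec 'MUL B, 3'. After: A=-2 B=15 C=0 D=0 ZF=0 PC=5
Step 6: PC=5 exec 'MOV C, 3'. After: A=-2 B=15 C=3 D=0 ZF=0 PC=6
Step 7: PC=6 exec 'ADD D, 5'. After: A=-2 B=15 C=3 D=5 ZF=0 PC=7
Step 8: PC=7 exec 'ADD C, 5'. After: A=-2 B=15 C=8 D=5 ZF=0 PC=8
First time PC=8: B=15

15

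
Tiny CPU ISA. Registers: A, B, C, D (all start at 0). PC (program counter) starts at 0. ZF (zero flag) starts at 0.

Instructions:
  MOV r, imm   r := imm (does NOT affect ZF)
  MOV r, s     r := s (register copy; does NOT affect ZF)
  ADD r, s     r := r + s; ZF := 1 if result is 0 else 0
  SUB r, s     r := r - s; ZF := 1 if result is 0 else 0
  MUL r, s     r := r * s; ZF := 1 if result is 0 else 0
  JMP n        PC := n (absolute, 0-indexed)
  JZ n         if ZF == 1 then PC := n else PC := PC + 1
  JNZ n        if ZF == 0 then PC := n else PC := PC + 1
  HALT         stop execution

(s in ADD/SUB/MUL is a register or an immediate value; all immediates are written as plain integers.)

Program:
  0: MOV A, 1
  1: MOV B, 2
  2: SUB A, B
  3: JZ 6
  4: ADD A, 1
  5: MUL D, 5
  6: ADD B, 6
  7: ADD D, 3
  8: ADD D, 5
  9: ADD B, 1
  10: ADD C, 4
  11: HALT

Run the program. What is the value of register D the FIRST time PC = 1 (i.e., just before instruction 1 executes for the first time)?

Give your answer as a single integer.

Step 1: PC=0 exec 'MOV A, 1'. After: A=1 B=0 C=0 D=0 ZF=0 PC=1
First time PC=1: D=0

0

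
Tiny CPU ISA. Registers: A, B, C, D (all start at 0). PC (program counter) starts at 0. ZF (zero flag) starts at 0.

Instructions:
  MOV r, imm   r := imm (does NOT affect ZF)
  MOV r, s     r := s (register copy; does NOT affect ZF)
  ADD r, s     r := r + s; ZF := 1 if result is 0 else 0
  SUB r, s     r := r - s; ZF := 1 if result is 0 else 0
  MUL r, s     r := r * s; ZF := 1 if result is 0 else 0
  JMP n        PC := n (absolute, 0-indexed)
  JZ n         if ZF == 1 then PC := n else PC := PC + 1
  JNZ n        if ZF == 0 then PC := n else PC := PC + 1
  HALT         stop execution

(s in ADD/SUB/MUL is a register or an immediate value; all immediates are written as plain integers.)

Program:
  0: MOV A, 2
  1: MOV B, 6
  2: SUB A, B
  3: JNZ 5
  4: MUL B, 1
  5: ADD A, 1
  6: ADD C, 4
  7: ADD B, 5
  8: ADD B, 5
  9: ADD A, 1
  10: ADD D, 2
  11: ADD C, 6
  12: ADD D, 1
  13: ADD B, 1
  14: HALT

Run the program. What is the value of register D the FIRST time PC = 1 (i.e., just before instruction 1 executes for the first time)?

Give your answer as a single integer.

Step 1: PC=0 exec 'MOV A, 2'. After: A=2 B=0 C=0 D=0 ZF=0 PC=1
First time PC=1: D=0

0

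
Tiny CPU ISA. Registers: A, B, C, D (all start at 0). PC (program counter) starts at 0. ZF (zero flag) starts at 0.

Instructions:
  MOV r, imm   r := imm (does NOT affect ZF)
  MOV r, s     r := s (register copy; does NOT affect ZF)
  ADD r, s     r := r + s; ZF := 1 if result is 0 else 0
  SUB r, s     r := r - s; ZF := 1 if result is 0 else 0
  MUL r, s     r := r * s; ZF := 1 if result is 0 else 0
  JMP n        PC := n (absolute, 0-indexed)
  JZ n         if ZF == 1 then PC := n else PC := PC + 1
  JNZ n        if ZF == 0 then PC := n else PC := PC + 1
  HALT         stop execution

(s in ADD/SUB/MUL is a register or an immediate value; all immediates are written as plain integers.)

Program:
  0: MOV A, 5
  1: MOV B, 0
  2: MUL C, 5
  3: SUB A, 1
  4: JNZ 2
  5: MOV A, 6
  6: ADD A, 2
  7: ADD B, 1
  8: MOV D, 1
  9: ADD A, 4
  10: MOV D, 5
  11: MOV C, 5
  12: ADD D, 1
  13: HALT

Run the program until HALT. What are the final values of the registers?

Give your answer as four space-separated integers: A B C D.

Step 1: PC=0 exec 'MOV A, 5'. After: A=5 B=0 C=0 D=0 ZF=0 PC=1
Step 2: PC=1 exec 'MOV B, 0'. After: A=5 B=0 C=0 D=0 ZF=0 PC=2
Step 3: PC=2 exec 'MUL C, 5'. After: A=5 B=0 C=0 D=0 ZF=1 PC=3
Step 4: PC=3 exec 'SUB A, 1'. After: A=4 B=0 C=0 D=0 ZF=0 PC=4
Step 5: PC=4 exec 'JNZ 2'. After: A=4 B=0 C=0 D=0 ZF=0 PC=2
Step 6: PC=2 exec 'MUL C, 5'. After: A=4 B=0 C=0 D=0 ZF=1 PC=3
Step 7: PC=3 exec 'SUB A, 1'. After: A=3 B=0 C=0 D=0 ZF=0 PC=4
Step 8: PC=4 exec 'JNZ 2'. After: A=3 B=0 C=0 D=0 ZF=0 PC=2
Step 9: PC=2 exec 'MUL C, 5'. After: A=3 B=0 C=0 D=0 ZF=1 PC=3
Step 10: PC=3 exec 'SUB A, 1'. After: A=2 B=0 C=0 D=0 ZF=0 PC=4
Step 11: PC=4 exec 'JNZ 2'. After: A=2 B=0 C=0 D=0 ZF=0 PC=2
Step 12: PC=2 exec 'MUL C, 5'. After: A=2 B=0 C=0 D=0 ZF=1 PC=3
Step 13: PC=3 exec 'SUB A, 1'. After: A=1 B=0 C=0 D=0 ZF=0 PC=4
Step 14: PC=4 exec 'JNZ 2'. After: A=1 B=0 C=0 D=0 ZF=0 PC=2
Step 15: PC=2 exec 'MUL C, 5'. After: A=1 B=0 C=0 D=0 ZF=1 PC=3
Step 16: PC=3 exec 'SUB A, 1'. After: A=0 B=0 C=0 D=0 ZF=1 PC=4
Step 17: PC=4 exec 'JNZ 2'. After: A=0 B=0 C=0 D=0 ZF=1 PC=5
Step 18: PC=5 exec 'MOV A, 6'. After: A=6 B=0 C=0 D=0 ZF=1 PC=6
Step 19: PC=6 exec 'ADD A, 2'. After: A=8 B=0 C=0 D=0 ZF=0 PC=7
Step 20: PC=7 exec 'ADD B, 1'. After: A=8 B=1 C=0 D=0 ZF=0 PC=8
Step 21: PC=8 exec 'MOV D, 1'. After: A=8 B=1 C=0 D=1 ZF=0 PC=9
Step 22: PC=9 exec 'ADD A, 4'. After: A=12 B=1 C=0 D=1 ZF=0 PC=10
Step 23: PC=10 exec 'MOV D, 5'. After: A=12 B=1 C=0 D=5 ZF=0 PC=11
Step 24: PC=11 exec 'MOV C, 5'. After: A=12 B=1 C=5 D=5 ZF=0 PC=12
Step 25: PC=12 exec 'ADD D, 1'. After: A=12 B=1 C=5 D=6 ZF=0 PC=13
Step 26: PC=13 exec 'HALT'. After: A=12 B=1 C=5 D=6 ZF=0 PC=13 HALTED

Answer: 12 1 5 6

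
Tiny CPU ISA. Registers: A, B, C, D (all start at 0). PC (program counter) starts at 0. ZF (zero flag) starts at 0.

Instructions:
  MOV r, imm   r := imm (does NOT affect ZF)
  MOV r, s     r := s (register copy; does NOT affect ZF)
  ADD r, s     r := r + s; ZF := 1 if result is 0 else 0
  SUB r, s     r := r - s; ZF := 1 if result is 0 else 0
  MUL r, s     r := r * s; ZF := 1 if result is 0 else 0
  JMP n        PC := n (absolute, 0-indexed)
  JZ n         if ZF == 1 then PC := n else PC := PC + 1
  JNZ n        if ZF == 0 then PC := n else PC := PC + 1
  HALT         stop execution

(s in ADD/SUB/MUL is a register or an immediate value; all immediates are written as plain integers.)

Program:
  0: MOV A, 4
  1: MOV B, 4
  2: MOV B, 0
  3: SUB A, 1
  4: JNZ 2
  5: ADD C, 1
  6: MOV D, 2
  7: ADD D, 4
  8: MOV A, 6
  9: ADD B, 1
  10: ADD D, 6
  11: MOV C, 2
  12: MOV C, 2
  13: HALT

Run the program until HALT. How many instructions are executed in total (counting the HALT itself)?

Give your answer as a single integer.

Answer: 23

Derivation:
Step 1: PC=0 exec 'MOV A, 4'. After: A=4 B=0 C=0 D=0 ZF=0 PC=1
Step 2: PC=1 exec 'MOV B, 4'. After: A=4 B=4 C=0 D=0 ZF=0 PC=2
Step 3: PC=2 exec 'MOV B, 0'. After: A=4 B=0 C=0 D=0 ZF=0 PC=3
Step 4: PC=3 exec 'SUB A, 1'. After: A=3 B=0 C=0 D=0 ZF=0 PC=4
Step 5: PC=4 exec 'JNZ 2'. After: A=3 B=0 C=0 D=0 ZF=0 PC=2
Step 6: PC=2 exec 'MOV B, 0'. After: A=3 B=0 C=0 D=0 ZF=0 PC=3
Step 7: PC=3 exec 'SUB A, 1'. After: A=2 B=0 C=0 D=0 ZF=0 PC=4
Step 8: PC=4 exec 'JNZ 2'. After: A=2 B=0 C=0 D=0 ZF=0 PC=2
Step 9: PC=2 exec 'MOV B, 0'. After: A=2 B=0 C=0 D=0 ZF=0 PC=3
Step 10: PC=3 exec 'SUB A, 1'. After: A=1 B=0 C=0 D=0 ZF=0 PC=4
Step 11: PC=4 exec 'JNZ 2'. After: A=1 B=0 C=0 D=0 ZF=0 PC=2
Step 12: PC=2 exec 'MOV B, 0'. After: A=1 B=0 C=0 D=0 ZF=0 PC=3
Step 13: PC=3 exec 'SUB A, 1'. After: A=0 B=0 C=0 D=0 ZF=1 PC=4
Step 14: PC=4 exec 'JNZ 2'. After: A=0 B=0 C=0 D=0 ZF=1 PC=5
Step 15: PC=5 exec 'ADD C, 1'. After: A=0 B=0 C=1 D=0 ZF=0 PC=6
Step 16: PC=6 exec 'MOV D, 2'. After: A=0 B=0 C=1 D=2 ZF=0 PC=7
Step 17: PC=7 exec 'ADD D, 4'. After: A=0 B=0 C=1 D=6 ZF=0 PC=8
Step 18: PC=8 exec 'MOV A, 6'. After: A=6 B=0 C=1 D=6 ZF=0 PC=9
Step 19: PC=9 exec 'ADD B, 1'. After: A=6 B=1 C=1 D=6 ZF=0 PC=10
Step 20: PC=10 exec 'ADD D, 6'. After: A=6 B=1 C=1 D=12 ZF=0 PC=11
Step 21: PC=11 exec 'MOV C, 2'. After: A=6 B=1 C=2 D=12 ZF=0 PC=12
Step 22: PC=12 exec 'MOV C, 2'. After: A=6 B=1 C=2 D=12 ZF=0 PC=13
Step 23: PC=13 exec 'HALT'. After: A=6 B=1 C=2 D=12 ZF=0 PC=13 HALTED
Total instructions executed: 23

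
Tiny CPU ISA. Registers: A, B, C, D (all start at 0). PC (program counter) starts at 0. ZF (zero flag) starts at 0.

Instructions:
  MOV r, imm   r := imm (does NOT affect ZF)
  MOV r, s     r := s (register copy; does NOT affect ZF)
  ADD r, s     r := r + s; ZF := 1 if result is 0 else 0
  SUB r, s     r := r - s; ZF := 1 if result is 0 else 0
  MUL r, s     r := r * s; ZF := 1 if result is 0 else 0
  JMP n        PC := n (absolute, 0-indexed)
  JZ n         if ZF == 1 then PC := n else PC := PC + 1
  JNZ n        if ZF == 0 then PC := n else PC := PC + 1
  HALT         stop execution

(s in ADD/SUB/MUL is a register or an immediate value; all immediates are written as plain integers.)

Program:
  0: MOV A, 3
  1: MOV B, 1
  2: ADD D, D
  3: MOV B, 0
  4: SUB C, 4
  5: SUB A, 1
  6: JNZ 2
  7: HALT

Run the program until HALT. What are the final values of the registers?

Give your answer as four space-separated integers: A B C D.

Step 1: PC=0 exec 'MOV A, 3'. After: A=3 B=0 C=0 D=0 ZF=0 PC=1
Step 2: PC=1 exec 'MOV B, 1'. After: A=3 B=1 C=0 D=0 ZF=0 PC=2
Step 3: PC=2 exec 'ADD D, D'. After: A=3 B=1 C=0 D=0 ZF=1 PC=3
Step 4: PC=3 exec 'MOV B, 0'. After: A=3 B=0 C=0 D=0 ZF=1 PC=4
Step 5: PC=4 exec 'SUB C, 4'. After: A=3 B=0 C=-4 D=0 ZF=0 PC=5
Step 6: PC=5 exec 'SUB A, 1'. After: A=2 B=0 C=-4 D=0 ZF=0 PC=6
Step 7: PC=6 exec 'JNZ 2'. After: A=2 B=0 C=-4 D=0 ZF=0 PC=2
Step 8: PC=2 exec 'ADD D, D'. After: A=2 B=0 C=-4 D=0 ZF=1 PC=3
Step 9: PC=3 exec 'MOV B, 0'. After: A=2 B=0 C=-4 D=0 ZF=1 PC=4
Step 10: PC=4 exec 'SUB C, 4'. After: A=2 B=0 C=-8 D=0 ZF=0 PC=5
Step 11: PC=5 exec 'SUB A, 1'. After: A=1 B=0 C=-8 D=0 ZF=0 PC=6
Step 12: PC=6 exec 'JNZ 2'. After: A=1 B=0 C=-8 D=0 ZF=0 PC=2
Step 13: PC=2 exec 'ADD D, D'. After: A=1 B=0 C=-8 D=0 ZF=1 PC=3
Step 14: PC=3 exec 'MOV B, 0'. After: A=1 B=0 C=-8 D=0 ZF=1 PC=4
Step 15: PC=4 exec 'SUB C, 4'. After: A=1 B=0 C=-12 D=0 ZF=0 PC=5
Step 16: PC=5 exec 'SUB A, 1'. After: A=0 B=0 C=-12 D=0 ZF=1 PC=6
Step 17: PC=6 exec 'JNZ 2'. After: A=0 B=0 C=-12 D=0 ZF=1 PC=7
Step 18: PC=7 exec 'HALT'. After: A=0 B=0 C=-12 D=0 ZF=1 PC=7 HALTED

Answer: 0 0 -12 0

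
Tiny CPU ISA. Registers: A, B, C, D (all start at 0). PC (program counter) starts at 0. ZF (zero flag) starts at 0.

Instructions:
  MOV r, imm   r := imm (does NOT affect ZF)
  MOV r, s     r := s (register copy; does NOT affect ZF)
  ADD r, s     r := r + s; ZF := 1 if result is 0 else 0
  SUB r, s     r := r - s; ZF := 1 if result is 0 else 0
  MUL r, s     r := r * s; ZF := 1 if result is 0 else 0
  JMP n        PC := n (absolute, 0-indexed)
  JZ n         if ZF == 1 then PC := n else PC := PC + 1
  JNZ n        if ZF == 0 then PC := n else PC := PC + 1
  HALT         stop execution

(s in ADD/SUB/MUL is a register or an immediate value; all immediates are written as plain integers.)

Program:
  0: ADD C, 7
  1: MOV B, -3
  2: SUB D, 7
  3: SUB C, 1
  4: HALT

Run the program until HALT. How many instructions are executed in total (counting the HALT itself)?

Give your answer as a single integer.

Answer: 5

Derivation:
Step 1: PC=0 exec 'ADD C, 7'. After: A=0 B=0 C=7 D=0 ZF=0 PC=1
Step 2: PC=1 exec 'MOV B, -3'. After: A=0 B=-3 C=7 D=0 ZF=0 PC=2
Step 3: PC=2 exec 'SUB D, 7'. After: A=0 B=-3 C=7 D=-7 ZF=0 PC=3
Step 4: PC=3 exec 'SUB C, 1'. After: A=0 B=-3 C=6 D=-7 ZF=0 PC=4
Step 5: PC=4 exec 'HALT'. After: A=0 B=-3 C=6 D=-7 ZF=0 PC=4 HALTED
Total instructions executed: 5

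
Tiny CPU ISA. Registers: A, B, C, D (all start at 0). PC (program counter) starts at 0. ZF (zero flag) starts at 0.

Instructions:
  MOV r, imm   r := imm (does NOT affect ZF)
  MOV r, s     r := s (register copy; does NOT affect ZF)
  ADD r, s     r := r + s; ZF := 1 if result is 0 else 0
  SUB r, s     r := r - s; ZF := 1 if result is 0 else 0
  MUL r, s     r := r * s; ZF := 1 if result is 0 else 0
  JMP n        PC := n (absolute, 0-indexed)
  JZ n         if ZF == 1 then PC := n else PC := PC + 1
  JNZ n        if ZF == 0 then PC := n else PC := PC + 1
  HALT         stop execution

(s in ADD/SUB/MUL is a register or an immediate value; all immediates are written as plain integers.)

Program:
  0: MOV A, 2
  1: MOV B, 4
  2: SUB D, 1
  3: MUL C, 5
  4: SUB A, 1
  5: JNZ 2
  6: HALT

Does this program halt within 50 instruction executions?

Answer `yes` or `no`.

Answer: yes

Derivation:
Step 1: PC=0 exec 'MOV A, 2'. After: A=2 B=0 C=0 D=0 ZF=0 PC=1
Step 2: PC=1 exec 'MOV B, 4'. After: A=2 B=4 C=0 D=0 ZF=0 PC=2
Step 3: PC=2 exec 'SUB D, 1'. After: A=2 B=4 C=0 D=-1 ZF=0 PC=3
Step 4: PC=3 exec 'MUL C, 5'. After: A=2 B=4 C=0 D=-1 ZF=1 PC=4
Step 5: PC=4 exec 'SUB A, 1'. After: A=1 B=4 C=0 D=-1 ZF=0 PC=5
Step 6: PC=5 exec 'JNZ 2'. After: A=1 B=4 C=0 D=-1 ZF=0 PC=2
Step 7: PC=2 exec 'SUB D, 1'. After: A=1 B=4 C=0 D=-2 ZF=0 PC=3
Step 8: PC=3 exec 'MUL C, 5'. After: A=1 B=4 C=0 D=-2 ZF=1 PC=4
Step 9: PC=4 exec 'SUB A, 1'. After: A=0 B=4 C=0 D=-2 ZF=1 PC=5
Step 10: PC=5 exec 'JNZ 2'. After: A=0 B=4 C=0 D=-2 ZF=1 PC=6
Step 11: PC=6 exec 'HALT'. After: A=0 B=4 C=0 D=-2 ZF=1 PC=6 HALTED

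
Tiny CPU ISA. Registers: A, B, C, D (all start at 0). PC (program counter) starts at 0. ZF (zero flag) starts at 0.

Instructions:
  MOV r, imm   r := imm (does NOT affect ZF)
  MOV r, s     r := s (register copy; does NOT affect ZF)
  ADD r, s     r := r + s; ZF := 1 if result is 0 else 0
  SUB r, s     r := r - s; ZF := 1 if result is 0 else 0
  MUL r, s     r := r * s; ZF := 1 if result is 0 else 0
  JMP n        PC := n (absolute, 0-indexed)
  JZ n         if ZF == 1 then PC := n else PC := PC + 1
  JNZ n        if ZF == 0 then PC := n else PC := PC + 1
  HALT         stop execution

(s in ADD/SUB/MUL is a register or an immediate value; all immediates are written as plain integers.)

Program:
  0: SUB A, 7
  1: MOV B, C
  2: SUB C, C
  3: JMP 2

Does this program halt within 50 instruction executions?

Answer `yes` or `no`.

Step 1: PC=0 exec 'SUB A, 7'. After: A=-7 B=0 C=0 D=0 ZF=0 PC=1
Step 2: PC=1 exec 'MOV B, C'. After: A=-7 B=0 C=0 D=0 ZF=0 PC=2
Step 3: PC=2 exec 'SUB C, C'. After: A=-7 B=0 C=0 D=0 ZF=1 PC=3
Step 4: PC=3 exec 'JMP 2'. After: A=-7 B=0 C=0 D=0 ZF=1 PC=2
Step 5: PC=2 exec 'SUB C, C'. After: A=-7 B=0 C=0 D=0 ZF=1 PC=3
State after step 5 equals state after step 3: the program is in a cycle of length 2 and will never halt.

Answer: no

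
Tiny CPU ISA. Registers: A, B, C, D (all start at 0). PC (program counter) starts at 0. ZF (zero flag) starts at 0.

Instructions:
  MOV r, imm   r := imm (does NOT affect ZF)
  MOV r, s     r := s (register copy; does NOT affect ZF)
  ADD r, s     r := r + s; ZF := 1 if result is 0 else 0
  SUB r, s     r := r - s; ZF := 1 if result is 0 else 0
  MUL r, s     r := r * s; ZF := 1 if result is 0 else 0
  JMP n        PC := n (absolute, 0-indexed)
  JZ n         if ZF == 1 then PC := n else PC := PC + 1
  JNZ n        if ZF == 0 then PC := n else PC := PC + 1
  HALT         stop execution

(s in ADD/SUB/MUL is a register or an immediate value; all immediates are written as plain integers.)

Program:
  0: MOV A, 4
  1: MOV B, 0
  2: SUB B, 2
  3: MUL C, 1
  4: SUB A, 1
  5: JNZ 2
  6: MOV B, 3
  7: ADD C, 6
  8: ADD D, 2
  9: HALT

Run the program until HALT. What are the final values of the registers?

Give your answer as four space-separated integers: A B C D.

Step 1: PC=0 exec 'MOV A, 4'. After: A=4 B=0 C=0 D=0 ZF=0 PC=1
Step 2: PC=1 exec 'MOV B, 0'. After: A=4 B=0 C=0 D=0 ZF=0 PC=2
Step 3: PC=2 exec 'SUB B, 2'. After: A=4 B=-2 C=0 D=0 ZF=0 PC=3
Step 4: PC=3 exec 'MUL C, 1'. After: A=4 B=-2 C=0 D=0 ZF=1 PC=4
Step 5: PC=4 exec 'SUB A, 1'. After: A=3 B=-2 C=0 D=0 ZF=0 PC=5
Step 6: PC=5 exec 'JNZ 2'. After: A=3 B=-2 C=0 D=0 ZF=0 PC=2
Step 7: PC=2 exec 'SUB B, 2'. After: A=3 B=-4 C=0 D=0 ZF=0 PC=3
Step 8: PC=3 exec 'MUL C, 1'. After: A=3 B=-4 C=0 D=0 ZF=1 PC=4
Step 9: PC=4 exec 'SUB A, 1'. After: A=2 B=-4 C=0 D=0 ZF=0 PC=5
Step 10: PC=5 exec 'JNZ 2'. After: A=2 B=-4 C=0 D=0 ZF=0 PC=2
Step 11: PC=2 exec 'SUB B, 2'. After: A=2 B=-6 C=0 D=0 ZF=0 PC=3
Step 12: PC=3 exec 'MUL C, 1'. After: A=2 B=-6 C=0 D=0 ZF=1 PC=4
Step 13: PC=4 exec 'SUB A, 1'. After: A=1 B=-6 C=0 D=0 ZF=0 PC=5
Step 14: PC=5 exec 'JNZ 2'. After: A=1 B=-6 C=0 D=0 ZF=0 PC=2
Step 15: PC=2 exec 'SUB B, 2'. After: A=1 B=-8 C=0 D=0 ZF=0 PC=3
Step 16: PC=3 exec 'MUL C, 1'. After: A=1 B=-8 C=0 D=0 ZF=1 PC=4
Step 17: PC=4 exec 'SUB A, 1'. After: A=0 B=-8 C=0 D=0 ZF=1 PC=5
Step 18: PC=5 exec 'JNZ 2'. After: A=0 B=-8 C=0 D=0 ZF=1 PC=6
Step 19: PC=6 exec 'MOV B, 3'. After: A=0 B=3 C=0 D=0 ZF=1 PC=7
Step 20: PC=7 exec 'ADD C, 6'. After: A=0 B=3 C=6 D=0 ZF=0 PC=8
Step 21: PC=8 exec 'ADD D, 2'. After: A=0 B=3 C=6 D=2 ZF=0 PC=9
Step 22: PC=9 exec 'HALT'. After: A=0 B=3 C=6 D=2 ZF=0 PC=9 HALTED

Answer: 0 3 6 2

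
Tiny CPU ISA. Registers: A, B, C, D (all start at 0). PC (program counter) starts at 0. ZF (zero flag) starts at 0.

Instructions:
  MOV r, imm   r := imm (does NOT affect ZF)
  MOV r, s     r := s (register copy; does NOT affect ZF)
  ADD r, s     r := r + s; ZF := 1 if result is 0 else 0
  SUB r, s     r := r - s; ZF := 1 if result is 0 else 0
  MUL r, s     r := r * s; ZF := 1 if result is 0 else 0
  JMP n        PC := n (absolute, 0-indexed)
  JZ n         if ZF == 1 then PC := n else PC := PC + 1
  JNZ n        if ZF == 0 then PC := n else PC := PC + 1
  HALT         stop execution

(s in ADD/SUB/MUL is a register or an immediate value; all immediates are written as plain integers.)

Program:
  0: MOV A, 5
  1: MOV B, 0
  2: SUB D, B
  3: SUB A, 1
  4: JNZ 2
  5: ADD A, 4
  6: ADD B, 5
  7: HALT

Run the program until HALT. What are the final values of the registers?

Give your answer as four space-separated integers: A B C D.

Answer: 4 5 0 0

Derivation:
Step 1: PC=0 exec 'MOV A, 5'. After: A=5 B=0 C=0 D=0 ZF=0 PC=1
Step 2: PC=1 exec 'MOV B, 0'. After: A=5 B=0 C=0 D=0 ZF=0 PC=2
Step 3: PC=2 exec 'SUB D, B'. After: A=5 B=0 C=0 D=0 ZF=1 PC=3
Step 4: PC=3 exec 'SUB A, 1'. After: A=4 B=0 C=0 D=0 ZF=0 PC=4
Step 5: PC=4 exec 'JNZ 2'. After: A=4 B=0 C=0 D=0 ZF=0 PC=2
Step 6: PC=2 exec 'SUB D, B'. After: A=4 B=0 C=0 D=0 ZF=1 PC=3
Step 7: PC=3 exec 'SUB A, 1'. After: A=3 B=0 C=0 D=0 ZF=0 PC=4
Step 8: PC=4 exec 'JNZ 2'. After: A=3 B=0 C=0 D=0 ZF=0 PC=2
Step 9: PC=2 exec 'SUB D, B'. After: A=3 B=0 C=0 D=0 ZF=1 PC=3
Step 10: PC=3 exec 'SUB A, 1'. After: A=2 B=0 C=0 D=0 ZF=0 PC=4
Step 11: PC=4 exec 'JNZ 2'. After: A=2 B=0 C=0 D=0 ZF=0 PC=2
Step 12: PC=2 exec 'SUB D, B'. After: A=2 B=0 C=0 D=0 ZF=1 PC=3
Step 13: PC=3 exec 'SUB A, 1'. After: A=1 B=0 C=0 D=0 ZF=0 PC=4
Step 14: PC=4 exec 'JNZ 2'. After: A=1 B=0 C=0 D=0 ZF=0 PC=2
Step 15: PC=2 exec 'SUB D, B'. After: A=1 B=0 C=0 D=0 ZF=1 PC=3
Step 16: PC=3 exec 'SUB A, 1'. After: A=0 B=0 C=0 D=0 ZF=1 PC=4
Step 17: PC=4 exec 'JNZ 2'. After: A=0 B=0 C=0 D=0 ZF=1 PC=5
Step 18: PC=5 exec 'ADD A, 4'. After: A=4 B=0 C=0 D=0 ZF=0 PC=6
Step 19: PC=6 exec 'ADD B, 5'. After: A=4 B=5 C=0 D=0 ZF=0 PC=7
Step 20: PC=7 exec 'HALT'. After: A=4 B=5 C=0 D=0 ZF=0 PC=7 HALTED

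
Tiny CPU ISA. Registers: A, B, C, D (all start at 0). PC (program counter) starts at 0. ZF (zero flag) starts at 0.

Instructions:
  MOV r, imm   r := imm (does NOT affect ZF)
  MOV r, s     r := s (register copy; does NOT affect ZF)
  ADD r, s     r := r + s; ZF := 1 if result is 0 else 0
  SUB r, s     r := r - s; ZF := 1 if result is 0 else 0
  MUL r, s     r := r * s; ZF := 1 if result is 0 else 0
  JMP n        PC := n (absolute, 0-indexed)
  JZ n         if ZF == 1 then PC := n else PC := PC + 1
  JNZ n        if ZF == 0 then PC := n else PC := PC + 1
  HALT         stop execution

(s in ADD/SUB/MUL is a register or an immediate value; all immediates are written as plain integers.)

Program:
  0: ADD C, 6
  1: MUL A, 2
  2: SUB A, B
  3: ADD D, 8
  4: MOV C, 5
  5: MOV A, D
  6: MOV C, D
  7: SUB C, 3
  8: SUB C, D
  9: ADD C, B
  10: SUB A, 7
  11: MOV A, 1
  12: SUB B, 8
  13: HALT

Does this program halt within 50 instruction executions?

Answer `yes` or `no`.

Answer: yes

Derivation:
Step 1: PC=0 exec 'ADD C, 6'. After: A=0 B=0 C=6 D=0 ZF=0 PC=1
Step 2: PC=1 exec 'MUL A, 2'. After: A=0 B=0 C=6 D=0 ZF=1 PC=2
Step 3: PC=2 exec 'SUB A, B'. After: A=0 B=0 C=6 D=0 ZF=1 PC=3
Step 4: PC=3 exec 'ADD D, 8'. After: A=0 B=0 C=6 D=8 ZF=0 PC=4
Step 5: PC=4 exec 'MOV C, 5'. After: A=0 B=0 C=5 D=8 ZF=0 PC=5
Step 6: PC=5 exec 'MOV A, D'. After: A=8 B=0 C=5 D=8 ZF=0 PC=6
Step 7: PC=6 exec 'MOV C, D'. After: A=8 B=0 C=8 D=8 ZF=0 PC=7
Step 8: PC=7 exec 'SUB C, 3'. After: A=8 B=0 C=5 D=8 ZF=0 PC=8
Step 9: PC=8 exec 'SUB C, D'. After: A=8 B=0 C=-3 D=8 ZF=0 PC=9
Step 10: PC=9 exec 'ADD C, B'. After: A=8 B=0 C=-3 D=8 ZF=0 PC=10
Step 11: PC=10 exec 'SUB A, 7'. After: A=1 B=0 C=-3 D=8 ZF=0 PC=11
Step 12: PC=11 exec 'MOV A, 1'. After: A=1 B=0 C=-3 D=8 ZF=0 PC=12
Step 13: PC=12 exec 'SUB B, 8'. After: A=1 B=-8 C=-3 D=8 ZF=0 PC=13
Step 14: PC=13 exec 'HALT'. After: A=1 B=-8 C=-3 D=8 ZF=0 PC=13 HALTED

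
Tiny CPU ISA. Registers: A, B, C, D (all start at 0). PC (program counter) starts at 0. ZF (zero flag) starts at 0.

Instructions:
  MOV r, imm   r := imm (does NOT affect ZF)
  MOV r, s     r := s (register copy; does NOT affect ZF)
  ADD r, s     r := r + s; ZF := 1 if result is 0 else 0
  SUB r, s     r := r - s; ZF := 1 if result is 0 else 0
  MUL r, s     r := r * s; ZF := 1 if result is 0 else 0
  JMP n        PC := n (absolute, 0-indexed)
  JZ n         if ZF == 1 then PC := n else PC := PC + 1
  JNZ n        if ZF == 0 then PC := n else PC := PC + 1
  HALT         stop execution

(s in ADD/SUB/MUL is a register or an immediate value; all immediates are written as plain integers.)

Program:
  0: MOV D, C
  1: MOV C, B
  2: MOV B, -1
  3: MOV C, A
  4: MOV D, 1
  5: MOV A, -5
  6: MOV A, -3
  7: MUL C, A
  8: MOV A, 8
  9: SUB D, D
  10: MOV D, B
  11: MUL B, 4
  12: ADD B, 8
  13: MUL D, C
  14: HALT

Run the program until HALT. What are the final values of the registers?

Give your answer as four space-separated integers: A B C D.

Answer: 8 4 0 0

Derivation:
Step 1: PC=0 exec 'MOV D, C'. After: A=0 B=0 C=0 D=0 ZF=0 PC=1
Step 2: PC=1 exec 'MOV C, B'. After: A=0 B=0 C=0 D=0 ZF=0 PC=2
Step 3: PC=2 exec 'MOV B, -1'. After: A=0 B=-1 C=0 D=0 ZF=0 PC=3
Step 4: PC=3 exec 'MOV C, A'. After: A=0 B=-1 C=0 D=0 ZF=0 PC=4
Step 5: PC=4 exec 'MOV D, 1'. After: A=0 B=-1 C=0 D=1 ZF=0 PC=5
Step 6: PC=5 exec 'MOV A, -5'. After: A=-5 B=-1 C=0 D=1 ZF=0 PC=6
Step 7: PC=6 exec 'MOV A, -3'. After: A=-3 B=-1 C=0 D=1 ZF=0 PC=7
Step 8: PC=7 exec 'MUL C, A'. After: A=-3 B=-1 C=0 D=1 ZF=1 PC=8
Step 9: PC=8 exec 'MOV A, 8'. After: A=8 B=-1 C=0 D=1 ZF=1 PC=9
Step 10: PC=9 exec 'SUB D, D'. After: A=8 B=-1 C=0 D=0 ZF=1 PC=10
Step 11: PC=10 exec 'MOV D, B'. After: A=8 B=-1 C=0 D=-1 ZF=1 PC=11
Step 12: PC=11 exec 'MUL B, 4'. After: A=8 B=-4 C=0 D=-1 ZF=0 PC=12
Step 13: PC=12 exec 'ADD B, 8'. After: A=8 B=4 C=0 D=-1 ZF=0 PC=13
Step 14: PC=13 exec 'MUL D, C'. After: A=8 B=4 C=0 D=0 ZF=1 PC=14
Step 15: PC=14 exec 'HALT'. After: A=8 B=4 C=0 D=0 ZF=1 PC=14 HALTED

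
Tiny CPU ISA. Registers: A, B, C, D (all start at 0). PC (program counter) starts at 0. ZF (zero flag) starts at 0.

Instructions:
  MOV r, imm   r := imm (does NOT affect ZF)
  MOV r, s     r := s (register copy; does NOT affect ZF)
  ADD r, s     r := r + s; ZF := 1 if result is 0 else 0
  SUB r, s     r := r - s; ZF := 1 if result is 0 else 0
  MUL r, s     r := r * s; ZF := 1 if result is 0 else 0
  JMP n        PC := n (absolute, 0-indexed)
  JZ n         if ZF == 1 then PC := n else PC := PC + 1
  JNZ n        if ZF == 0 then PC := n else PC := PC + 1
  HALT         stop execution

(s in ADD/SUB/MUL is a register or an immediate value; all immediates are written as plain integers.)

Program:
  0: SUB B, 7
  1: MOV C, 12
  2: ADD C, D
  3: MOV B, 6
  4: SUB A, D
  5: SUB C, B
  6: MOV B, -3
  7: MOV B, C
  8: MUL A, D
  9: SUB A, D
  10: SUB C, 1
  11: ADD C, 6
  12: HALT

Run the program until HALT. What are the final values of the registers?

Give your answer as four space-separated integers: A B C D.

Step 1: PC=0 exec 'SUB B, 7'. After: A=0 B=-7 C=0 D=0 ZF=0 PC=1
Step 2: PC=1 exec 'MOV C, 12'. After: A=0 B=-7 C=12 D=0 ZF=0 PC=2
Step 3: PC=2 exec 'ADD C, D'. After: A=0 B=-7 C=12 D=0 ZF=0 PC=3
Step 4: PC=3 exec 'MOV B, 6'. After: A=0 B=6 C=12 D=0 ZF=0 PC=4
Step 5: PC=4 exec 'SUB A, D'. After: A=0 B=6 C=12 D=0 ZF=1 PC=5
Step 6: PC=5 exec 'SUB C, B'. After: A=0 B=6 C=6 D=0 ZF=0 PC=6
Step 7: PC=6 exec 'MOV B, -3'. After: A=0 B=-3 C=6 D=0 ZF=0 PC=7
Step 8: PC=7 exec 'MOV B, C'. After: A=0 B=6 C=6 D=0 ZF=0 PC=8
Step 9: PC=8 exec 'MUL A, D'. After: A=0 B=6 C=6 D=0 ZF=1 PC=9
Step 10: PC=9 exec 'SUB A, D'. After: A=0 B=6 C=6 D=0 ZF=1 PC=10
Step 11: PC=10 exec 'SUB C, 1'. After: A=0 B=6 C=5 D=0 ZF=0 PC=11
Step 12: PC=11 exec 'ADD C, 6'. After: A=0 B=6 C=11 D=0 ZF=0 PC=12
Step 13: PC=12 exec 'HALT'. After: A=0 B=6 C=11 D=0 ZF=0 PC=12 HALTED

Answer: 0 6 11 0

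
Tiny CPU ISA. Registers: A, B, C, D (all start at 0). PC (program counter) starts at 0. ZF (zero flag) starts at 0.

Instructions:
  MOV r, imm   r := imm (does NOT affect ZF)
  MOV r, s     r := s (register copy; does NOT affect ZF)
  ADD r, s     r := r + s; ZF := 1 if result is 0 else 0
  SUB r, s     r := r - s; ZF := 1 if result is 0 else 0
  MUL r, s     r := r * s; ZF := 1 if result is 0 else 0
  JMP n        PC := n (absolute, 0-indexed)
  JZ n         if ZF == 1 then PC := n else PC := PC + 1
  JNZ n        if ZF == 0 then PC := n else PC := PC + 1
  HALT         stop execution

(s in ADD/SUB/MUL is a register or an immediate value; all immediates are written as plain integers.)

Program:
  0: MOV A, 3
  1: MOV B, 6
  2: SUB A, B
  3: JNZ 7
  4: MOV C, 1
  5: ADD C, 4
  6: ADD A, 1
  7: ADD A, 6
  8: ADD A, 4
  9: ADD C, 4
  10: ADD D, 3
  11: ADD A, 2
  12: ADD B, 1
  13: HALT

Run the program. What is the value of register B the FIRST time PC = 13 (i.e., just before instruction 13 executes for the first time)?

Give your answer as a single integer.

Step 1: PC=0 exec 'MOV A, 3'. After: A=3 B=0 C=0 D=0 ZF=0 PC=1
Step 2: PC=1 exec 'MOV B, 6'. After: A=3 B=6 C=0 D=0 ZF=0 PC=2
Step 3: PC=2 exec 'SUB A, B'. After: A=-3 B=6 C=0 D=0 ZF=0 PC=3
Step 4: PC=3 exec 'JNZ 7'. After: A=-3 B=6 C=0 D=0 ZF=0 PC=7
Step 5: PC=7 exec 'ADD A, 6'. After: A=3 B=6 C=0 D=0 ZF=0 PC=8
Step 6: PC=8 exec 'ADD A, 4'. After: A=7 B=6 C=0 D=0 ZF=0 PC=9
Step 7: PC=9 exec 'ADD C, 4'. After: A=7 B=6 C=4 D=0 ZF=0 PC=10
Step 8: PC=10 exec 'ADD D, 3'. After: A=7 B=6 C=4 D=3 ZF=0 PC=11
Step 9: PC=11 exec 'ADD A, 2'. After: A=9 B=6 C=4 D=3 ZF=0 PC=12
Step 10: PC=12 exec 'ADD B, 1'. After: A=9 B=7 C=4 D=3 ZF=0 PC=13
First time PC=13: B=7

7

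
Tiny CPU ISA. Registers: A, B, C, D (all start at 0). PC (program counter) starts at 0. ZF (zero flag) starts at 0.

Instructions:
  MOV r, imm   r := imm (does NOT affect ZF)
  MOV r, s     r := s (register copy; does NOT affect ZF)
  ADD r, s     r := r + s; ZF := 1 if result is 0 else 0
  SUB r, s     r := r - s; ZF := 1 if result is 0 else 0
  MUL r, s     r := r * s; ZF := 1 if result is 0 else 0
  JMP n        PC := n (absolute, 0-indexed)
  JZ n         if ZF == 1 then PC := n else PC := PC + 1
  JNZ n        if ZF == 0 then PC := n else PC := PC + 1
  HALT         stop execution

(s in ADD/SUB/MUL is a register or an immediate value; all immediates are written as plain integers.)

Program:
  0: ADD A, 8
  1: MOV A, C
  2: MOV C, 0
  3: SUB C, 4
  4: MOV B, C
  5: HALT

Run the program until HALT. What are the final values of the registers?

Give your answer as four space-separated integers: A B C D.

Step 1: PC=0 exec 'ADD A, 8'. After: A=8 B=0 C=0 D=0 ZF=0 PC=1
Step 2: PC=1 exec 'MOV A, C'. After: A=0 B=0 C=0 D=0 ZF=0 PC=2
Step 3: PC=2 exec 'MOV C, 0'. After: A=0 B=0 C=0 D=0 ZF=0 PC=3
Step 4: PC=3 exec 'SUB C, 4'. After: A=0 B=0 C=-4 D=0 ZF=0 PC=4
Step 5: PC=4 exec 'MOV B, C'. After: A=0 B=-4 C=-4 D=0 ZF=0 PC=5
Step 6: PC=5 exec 'HALT'. After: A=0 B=-4 C=-4 D=0 ZF=0 PC=5 HALTED

Answer: 0 -4 -4 0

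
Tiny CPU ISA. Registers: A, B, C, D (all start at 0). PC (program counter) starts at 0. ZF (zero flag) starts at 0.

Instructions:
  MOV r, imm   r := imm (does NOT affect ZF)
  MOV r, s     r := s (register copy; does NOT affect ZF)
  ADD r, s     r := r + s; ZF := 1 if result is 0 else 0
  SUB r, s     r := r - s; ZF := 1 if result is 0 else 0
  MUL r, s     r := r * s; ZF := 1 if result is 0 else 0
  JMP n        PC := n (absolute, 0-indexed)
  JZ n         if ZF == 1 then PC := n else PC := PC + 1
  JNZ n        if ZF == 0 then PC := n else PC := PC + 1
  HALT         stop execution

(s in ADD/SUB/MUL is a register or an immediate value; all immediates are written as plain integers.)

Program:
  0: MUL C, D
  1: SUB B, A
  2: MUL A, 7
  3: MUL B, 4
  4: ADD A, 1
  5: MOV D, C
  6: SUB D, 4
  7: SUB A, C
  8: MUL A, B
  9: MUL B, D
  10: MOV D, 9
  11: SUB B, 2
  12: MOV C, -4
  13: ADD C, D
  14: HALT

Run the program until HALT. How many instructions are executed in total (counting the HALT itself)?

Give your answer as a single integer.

Answer: 15

Derivation:
Step 1: PC=0 exec 'MUL C, D'. After: A=0 B=0 C=0 D=0 ZF=1 PC=1
Step 2: PC=1 exec 'SUB B, A'. After: A=0 B=0 C=0 D=0 ZF=1 PC=2
Step 3: PC=2 exec 'MUL A, 7'. After: A=0 B=0 C=0 D=0 ZF=1 PC=3
Step 4: PC=3 exec 'MUL B, 4'. After: A=0 B=0 C=0 D=0 ZF=1 PC=4
Step 5: PC=4 exec 'ADD A, 1'. After: A=1 B=0 C=0 D=0 ZF=0 PC=5
Step 6: PC=5 exec 'MOV D, C'. After: A=1 B=0 C=0 D=0 ZF=0 PC=6
Step 7: PC=6 exec 'SUB D, 4'. After: A=1 B=0 C=0 D=-4 ZF=0 PC=7
Step 8: PC=7 exec 'SUB A, C'. After: A=1 B=0 C=0 D=-4 ZF=0 PC=8
Step 9: PC=8 exec 'MUL A, B'. After: A=0 B=0 C=0 D=-4 ZF=1 PC=9
Step 10: PC=9 exec 'MUL B, D'. After: A=0 B=0 C=0 D=-4 ZF=1 PC=10
Step 11: PC=10 exec 'MOV D, 9'. After: A=0 B=0 C=0 D=9 ZF=1 PC=11
Step 12: PC=11 exec 'SUB B, 2'. After: A=0 B=-2 C=0 D=9 ZF=0 PC=12
Step 13: PC=12 exec 'MOV C, -4'. After: A=0 B=-2 C=-4 D=9 ZF=0 PC=13
Step 14: PC=13 exec 'ADD C, D'. After: A=0 B=-2 C=5 D=9 ZF=0 PC=14
Step 15: PC=14 exec 'HALT'. After: A=0 B=-2 C=5 D=9 ZF=0 PC=14 HALTED
Total instructions executed: 15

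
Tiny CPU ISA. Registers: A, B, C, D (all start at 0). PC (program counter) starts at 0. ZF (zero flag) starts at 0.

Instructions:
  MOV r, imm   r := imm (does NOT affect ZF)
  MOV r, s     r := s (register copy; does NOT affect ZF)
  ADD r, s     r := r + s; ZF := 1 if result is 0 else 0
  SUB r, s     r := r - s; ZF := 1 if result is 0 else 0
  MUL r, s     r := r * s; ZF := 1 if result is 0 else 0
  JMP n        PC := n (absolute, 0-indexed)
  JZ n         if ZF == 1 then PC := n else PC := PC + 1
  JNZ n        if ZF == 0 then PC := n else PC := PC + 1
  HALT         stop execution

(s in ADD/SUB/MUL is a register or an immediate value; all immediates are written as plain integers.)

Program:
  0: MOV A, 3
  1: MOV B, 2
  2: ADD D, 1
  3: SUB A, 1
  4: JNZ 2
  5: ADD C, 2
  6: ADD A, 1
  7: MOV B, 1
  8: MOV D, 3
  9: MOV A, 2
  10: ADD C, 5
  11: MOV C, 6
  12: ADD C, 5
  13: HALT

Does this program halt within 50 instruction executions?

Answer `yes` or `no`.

Step 1: PC=0 exec 'MOV A, 3'. After: A=3 B=0 C=0 D=0 ZF=0 PC=1
Step 2: PC=1 exec 'MOV B, 2'. After: A=3 B=2 C=0 D=0 ZF=0 PC=2
Step 3: PC=2 exec 'ADD D, 1'. After: A=3 B=2 C=0 D=1 ZF=0 PC=3
Step 4: PC=3 exec 'SUB A, 1'. After: A=2 B=2 C=0 D=1 ZF=0 PC=4
Step 5: PC=4 exec 'JNZ 2'. After: A=2 B=2 C=0 D=1 ZF=0 PC=2
Step 6: PC=2 exec 'ADD D, 1'. After: A=2 B=2 C=0 D=2 ZF=0 PC=3
Step 7: PC=3 exec 'SUB A, 1'. After: A=1 B=2 C=0 D=2 ZF=0 PC=4
Step 8: PC=4 exec 'JNZ 2'. After: A=1 B=2 C=0 D=2 ZF=0 PC=2
Step 9: PC=2 exec 'ADD D, 1'. After: A=1 B=2 C=0 D=3 ZF=0 PC=3
Step 10: PC=3 exec 'SUB A, 1'. After: A=0 B=2 C=0 D=3 ZF=1 PC=4
Step 11: PC=4 exec 'JNZ 2'. After: A=0 B=2 C=0 D=3 ZF=1 PC=5
Step 12: PC=5 exec 'ADD C, 2'. After: A=0 B=2 C=2 D=3 ZF=0 PC=6
Step 13: PC=6 exec 'ADD A, 1'. After: A=1 B=2 C=2 D=3 ZF=0 PC=7
Step 14: PC=7 exec 'MOV B, 1'. After: A=1 B=1 C=2 D=3 ZF=0 PC=8
Step 15: PC=8 exec 'MOV D, 3'. After: A=1 B=1 C=2 D=3 ZF=0 PC=9
Step 16: PC=9 exec 'MOV A, 2'. After: A=2 B=1 C=2 D=3 ZF=0 PC=10
Step 17: PC=10 exec 'ADD C, 5'. After: A=2 B=1 C=7 D=3 ZF=0 PC=11
Step 18: PC=11 exec 'MOV C, 6'. After: A=2 B=1 C=6 D=3 ZF=0 PC=12
Step 19: PC=12 exec 'ADD C, 5'. After: A=2 B=1 C=11 D=3 ZF=0 PC=13
Step 20: PC=13 exec 'HALT'. After: A=2 B=1 C=11 D=3 ZF=0 PC=13 HALTED

Answer: yes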